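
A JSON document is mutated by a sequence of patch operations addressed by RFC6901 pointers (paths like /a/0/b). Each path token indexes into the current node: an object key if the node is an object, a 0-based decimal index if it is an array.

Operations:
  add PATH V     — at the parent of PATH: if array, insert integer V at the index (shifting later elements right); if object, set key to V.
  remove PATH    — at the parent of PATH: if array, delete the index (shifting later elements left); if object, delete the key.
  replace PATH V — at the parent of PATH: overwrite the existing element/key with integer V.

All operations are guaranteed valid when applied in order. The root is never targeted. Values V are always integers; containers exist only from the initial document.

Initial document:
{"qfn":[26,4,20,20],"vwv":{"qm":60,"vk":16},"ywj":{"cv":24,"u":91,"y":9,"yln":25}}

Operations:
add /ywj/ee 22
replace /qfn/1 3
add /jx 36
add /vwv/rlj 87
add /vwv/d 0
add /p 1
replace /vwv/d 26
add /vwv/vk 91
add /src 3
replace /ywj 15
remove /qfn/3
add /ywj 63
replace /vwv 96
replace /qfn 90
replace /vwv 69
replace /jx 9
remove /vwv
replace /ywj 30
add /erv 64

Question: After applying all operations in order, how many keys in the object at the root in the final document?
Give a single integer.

Answer: 6

Derivation:
After op 1 (add /ywj/ee 22): {"qfn":[26,4,20,20],"vwv":{"qm":60,"vk":16},"ywj":{"cv":24,"ee":22,"u":91,"y":9,"yln":25}}
After op 2 (replace /qfn/1 3): {"qfn":[26,3,20,20],"vwv":{"qm":60,"vk":16},"ywj":{"cv":24,"ee":22,"u":91,"y":9,"yln":25}}
After op 3 (add /jx 36): {"jx":36,"qfn":[26,3,20,20],"vwv":{"qm":60,"vk":16},"ywj":{"cv":24,"ee":22,"u":91,"y":9,"yln":25}}
After op 4 (add /vwv/rlj 87): {"jx":36,"qfn":[26,3,20,20],"vwv":{"qm":60,"rlj":87,"vk":16},"ywj":{"cv":24,"ee":22,"u":91,"y":9,"yln":25}}
After op 5 (add /vwv/d 0): {"jx":36,"qfn":[26,3,20,20],"vwv":{"d":0,"qm":60,"rlj":87,"vk":16},"ywj":{"cv":24,"ee":22,"u":91,"y":9,"yln":25}}
After op 6 (add /p 1): {"jx":36,"p":1,"qfn":[26,3,20,20],"vwv":{"d":0,"qm":60,"rlj":87,"vk":16},"ywj":{"cv":24,"ee":22,"u":91,"y":9,"yln":25}}
After op 7 (replace /vwv/d 26): {"jx":36,"p":1,"qfn":[26,3,20,20],"vwv":{"d":26,"qm":60,"rlj":87,"vk":16},"ywj":{"cv":24,"ee":22,"u":91,"y":9,"yln":25}}
After op 8 (add /vwv/vk 91): {"jx":36,"p":1,"qfn":[26,3,20,20],"vwv":{"d":26,"qm":60,"rlj":87,"vk":91},"ywj":{"cv":24,"ee":22,"u":91,"y":9,"yln":25}}
After op 9 (add /src 3): {"jx":36,"p":1,"qfn":[26,3,20,20],"src":3,"vwv":{"d":26,"qm":60,"rlj":87,"vk":91},"ywj":{"cv":24,"ee":22,"u":91,"y":9,"yln":25}}
After op 10 (replace /ywj 15): {"jx":36,"p":1,"qfn":[26,3,20,20],"src":3,"vwv":{"d":26,"qm":60,"rlj":87,"vk":91},"ywj":15}
After op 11 (remove /qfn/3): {"jx":36,"p":1,"qfn":[26,3,20],"src":3,"vwv":{"d":26,"qm":60,"rlj":87,"vk":91},"ywj":15}
After op 12 (add /ywj 63): {"jx":36,"p":1,"qfn":[26,3,20],"src":3,"vwv":{"d":26,"qm":60,"rlj":87,"vk":91},"ywj":63}
After op 13 (replace /vwv 96): {"jx":36,"p":1,"qfn":[26,3,20],"src":3,"vwv":96,"ywj":63}
After op 14 (replace /qfn 90): {"jx":36,"p":1,"qfn":90,"src":3,"vwv":96,"ywj":63}
After op 15 (replace /vwv 69): {"jx":36,"p":1,"qfn":90,"src":3,"vwv":69,"ywj":63}
After op 16 (replace /jx 9): {"jx":9,"p":1,"qfn":90,"src":3,"vwv":69,"ywj":63}
After op 17 (remove /vwv): {"jx":9,"p":1,"qfn":90,"src":3,"ywj":63}
After op 18 (replace /ywj 30): {"jx":9,"p":1,"qfn":90,"src":3,"ywj":30}
After op 19 (add /erv 64): {"erv":64,"jx":9,"p":1,"qfn":90,"src":3,"ywj":30}
Size at the root: 6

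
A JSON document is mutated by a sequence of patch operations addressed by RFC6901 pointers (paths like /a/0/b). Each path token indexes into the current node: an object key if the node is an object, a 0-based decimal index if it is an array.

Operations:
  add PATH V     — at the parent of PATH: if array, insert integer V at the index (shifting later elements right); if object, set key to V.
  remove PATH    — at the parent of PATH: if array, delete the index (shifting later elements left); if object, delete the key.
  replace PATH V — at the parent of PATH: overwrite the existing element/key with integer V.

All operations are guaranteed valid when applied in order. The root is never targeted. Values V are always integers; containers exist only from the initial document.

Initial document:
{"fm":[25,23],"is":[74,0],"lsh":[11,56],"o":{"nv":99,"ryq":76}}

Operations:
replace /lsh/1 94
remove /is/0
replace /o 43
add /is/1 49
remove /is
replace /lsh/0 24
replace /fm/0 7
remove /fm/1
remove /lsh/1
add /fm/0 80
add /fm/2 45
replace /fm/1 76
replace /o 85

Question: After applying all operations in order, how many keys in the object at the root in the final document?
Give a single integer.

Answer: 3

Derivation:
After op 1 (replace /lsh/1 94): {"fm":[25,23],"is":[74,0],"lsh":[11,94],"o":{"nv":99,"ryq":76}}
After op 2 (remove /is/0): {"fm":[25,23],"is":[0],"lsh":[11,94],"o":{"nv":99,"ryq":76}}
After op 3 (replace /o 43): {"fm":[25,23],"is":[0],"lsh":[11,94],"o":43}
After op 4 (add /is/1 49): {"fm":[25,23],"is":[0,49],"lsh":[11,94],"o":43}
After op 5 (remove /is): {"fm":[25,23],"lsh":[11,94],"o":43}
After op 6 (replace /lsh/0 24): {"fm":[25,23],"lsh":[24,94],"o":43}
After op 7 (replace /fm/0 7): {"fm":[7,23],"lsh":[24,94],"o":43}
After op 8 (remove /fm/1): {"fm":[7],"lsh":[24,94],"o":43}
After op 9 (remove /lsh/1): {"fm":[7],"lsh":[24],"o":43}
After op 10 (add /fm/0 80): {"fm":[80,7],"lsh":[24],"o":43}
After op 11 (add /fm/2 45): {"fm":[80,7,45],"lsh":[24],"o":43}
After op 12 (replace /fm/1 76): {"fm":[80,76,45],"lsh":[24],"o":43}
After op 13 (replace /o 85): {"fm":[80,76,45],"lsh":[24],"o":85}
Size at the root: 3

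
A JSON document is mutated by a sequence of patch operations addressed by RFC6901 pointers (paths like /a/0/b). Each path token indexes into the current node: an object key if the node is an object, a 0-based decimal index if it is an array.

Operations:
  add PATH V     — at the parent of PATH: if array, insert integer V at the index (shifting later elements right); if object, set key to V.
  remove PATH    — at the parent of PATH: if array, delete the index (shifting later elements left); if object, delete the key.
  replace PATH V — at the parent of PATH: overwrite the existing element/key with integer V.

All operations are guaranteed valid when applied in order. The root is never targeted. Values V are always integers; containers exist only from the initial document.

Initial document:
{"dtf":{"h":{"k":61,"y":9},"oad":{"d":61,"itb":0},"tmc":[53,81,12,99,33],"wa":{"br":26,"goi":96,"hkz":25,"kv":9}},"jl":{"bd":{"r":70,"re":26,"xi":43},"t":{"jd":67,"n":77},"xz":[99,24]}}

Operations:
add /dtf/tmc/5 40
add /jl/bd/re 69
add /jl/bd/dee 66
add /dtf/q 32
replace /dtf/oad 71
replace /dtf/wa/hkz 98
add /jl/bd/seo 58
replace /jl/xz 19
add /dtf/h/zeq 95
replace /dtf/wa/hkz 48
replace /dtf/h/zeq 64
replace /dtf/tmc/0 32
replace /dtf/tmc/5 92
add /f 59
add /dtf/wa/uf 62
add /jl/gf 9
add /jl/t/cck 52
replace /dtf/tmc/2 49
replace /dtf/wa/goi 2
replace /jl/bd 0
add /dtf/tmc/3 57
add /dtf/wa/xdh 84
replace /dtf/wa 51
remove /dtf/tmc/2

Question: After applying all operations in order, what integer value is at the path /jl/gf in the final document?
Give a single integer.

After op 1 (add /dtf/tmc/5 40): {"dtf":{"h":{"k":61,"y":9},"oad":{"d":61,"itb":0},"tmc":[53,81,12,99,33,40],"wa":{"br":26,"goi":96,"hkz":25,"kv":9}},"jl":{"bd":{"r":70,"re":26,"xi":43},"t":{"jd":67,"n":77},"xz":[99,24]}}
After op 2 (add /jl/bd/re 69): {"dtf":{"h":{"k":61,"y":9},"oad":{"d":61,"itb":0},"tmc":[53,81,12,99,33,40],"wa":{"br":26,"goi":96,"hkz":25,"kv":9}},"jl":{"bd":{"r":70,"re":69,"xi":43},"t":{"jd":67,"n":77},"xz":[99,24]}}
After op 3 (add /jl/bd/dee 66): {"dtf":{"h":{"k":61,"y":9},"oad":{"d":61,"itb":0},"tmc":[53,81,12,99,33,40],"wa":{"br":26,"goi":96,"hkz":25,"kv":9}},"jl":{"bd":{"dee":66,"r":70,"re":69,"xi":43},"t":{"jd":67,"n":77},"xz":[99,24]}}
After op 4 (add /dtf/q 32): {"dtf":{"h":{"k":61,"y":9},"oad":{"d":61,"itb":0},"q":32,"tmc":[53,81,12,99,33,40],"wa":{"br":26,"goi":96,"hkz":25,"kv":9}},"jl":{"bd":{"dee":66,"r":70,"re":69,"xi":43},"t":{"jd":67,"n":77},"xz":[99,24]}}
After op 5 (replace /dtf/oad 71): {"dtf":{"h":{"k":61,"y":9},"oad":71,"q":32,"tmc":[53,81,12,99,33,40],"wa":{"br":26,"goi":96,"hkz":25,"kv":9}},"jl":{"bd":{"dee":66,"r":70,"re":69,"xi":43},"t":{"jd":67,"n":77},"xz":[99,24]}}
After op 6 (replace /dtf/wa/hkz 98): {"dtf":{"h":{"k":61,"y":9},"oad":71,"q":32,"tmc":[53,81,12,99,33,40],"wa":{"br":26,"goi":96,"hkz":98,"kv":9}},"jl":{"bd":{"dee":66,"r":70,"re":69,"xi":43},"t":{"jd":67,"n":77},"xz":[99,24]}}
After op 7 (add /jl/bd/seo 58): {"dtf":{"h":{"k":61,"y":9},"oad":71,"q":32,"tmc":[53,81,12,99,33,40],"wa":{"br":26,"goi":96,"hkz":98,"kv":9}},"jl":{"bd":{"dee":66,"r":70,"re":69,"seo":58,"xi":43},"t":{"jd":67,"n":77},"xz":[99,24]}}
After op 8 (replace /jl/xz 19): {"dtf":{"h":{"k":61,"y":9},"oad":71,"q":32,"tmc":[53,81,12,99,33,40],"wa":{"br":26,"goi":96,"hkz":98,"kv":9}},"jl":{"bd":{"dee":66,"r":70,"re":69,"seo":58,"xi":43},"t":{"jd":67,"n":77},"xz":19}}
After op 9 (add /dtf/h/zeq 95): {"dtf":{"h":{"k":61,"y":9,"zeq":95},"oad":71,"q":32,"tmc":[53,81,12,99,33,40],"wa":{"br":26,"goi":96,"hkz":98,"kv":9}},"jl":{"bd":{"dee":66,"r":70,"re":69,"seo":58,"xi":43},"t":{"jd":67,"n":77},"xz":19}}
After op 10 (replace /dtf/wa/hkz 48): {"dtf":{"h":{"k":61,"y":9,"zeq":95},"oad":71,"q":32,"tmc":[53,81,12,99,33,40],"wa":{"br":26,"goi":96,"hkz":48,"kv":9}},"jl":{"bd":{"dee":66,"r":70,"re":69,"seo":58,"xi":43},"t":{"jd":67,"n":77},"xz":19}}
After op 11 (replace /dtf/h/zeq 64): {"dtf":{"h":{"k":61,"y":9,"zeq":64},"oad":71,"q":32,"tmc":[53,81,12,99,33,40],"wa":{"br":26,"goi":96,"hkz":48,"kv":9}},"jl":{"bd":{"dee":66,"r":70,"re":69,"seo":58,"xi":43},"t":{"jd":67,"n":77},"xz":19}}
After op 12 (replace /dtf/tmc/0 32): {"dtf":{"h":{"k":61,"y":9,"zeq":64},"oad":71,"q":32,"tmc":[32,81,12,99,33,40],"wa":{"br":26,"goi":96,"hkz":48,"kv":9}},"jl":{"bd":{"dee":66,"r":70,"re":69,"seo":58,"xi":43},"t":{"jd":67,"n":77},"xz":19}}
After op 13 (replace /dtf/tmc/5 92): {"dtf":{"h":{"k":61,"y":9,"zeq":64},"oad":71,"q":32,"tmc":[32,81,12,99,33,92],"wa":{"br":26,"goi":96,"hkz":48,"kv":9}},"jl":{"bd":{"dee":66,"r":70,"re":69,"seo":58,"xi":43},"t":{"jd":67,"n":77},"xz":19}}
After op 14 (add /f 59): {"dtf":{"h":{"k":61,"y":9,"zeq":64},"oad":71,"q":32,"tmc":[32,81,12,99,33,92],"wa":{"br":26,"goi":96,"hkz":48,"kv":9}},"f":59,"jl":{"bd":{"dee":66,"r":70,"re":69,"seo":58,"xi":43},"t":{"jd":67,"n":77},"xz":19}}
After op 15 (add /dtf/wa/uf 62): {"dtf":{"h":{"k":61,"y":9,"zeq":64},"oad":71,"q":32,"tmc":[32,81,12,99,33,92],"wa":{"br":26,"goi":96,"hkz":48,"kv":9,"uf":62}},"f":59,"jl":{"bd":{"dee":66,"r":70,"re":69,"seo":58,"xi":43},"t":{"jd":67,"n":77},"xz":19}}
After op 16 (add /jl/gf 9): {"dtf":{"h":{"k":61,"y":9,"zeq":64},"oad":71,"q":32,"tmc":[32,81,12,99,33,92],"wa":{"br":26,"goi":96,"hkz":48,"kv":9,"uf":62}},"f":59,"jl":{"bd":{"dee":66,"r":70,"re":69,"seo":58,"xi":43},"gf":9,"t":{"jd":67,"n":77},"xz":19}}
After op 17 (add /jl/t/cck 52): {"dtf":{"h":{"k":61,"y":9,"zeq":64},"oad":71,"q":32,"tmc":[32,81,12,99,33,92],"wa":{"br":26,"goi":96,"hkz":48,"kv":9,"uf":62}},"f":59,"jl":{"bd":{"dee":66,"r":70,"re":69,"seo":58,"xi":43},"gf":9,"t":{"cck":52,"jd":67,"n":77},"xz":19}}
After op 18 (replace /dtf/tmc/2 49): {"dtf":{"h":{"k":61,"y":9,"zeq":64},"oad":71,"q":32,"tmc":[32,81,49,99,33,92],"wa":{"br":26,"goi":96,"hkz":48,"kv":9,"uf":62}},"f":59,"jl":{"bd":{"dee":66,"r":70,"re":69,"seo":58,"xi":43},"gf":9,"t":{"cck":52,"jd":67,"n":77},"xz":19}}
After op 19 (replace /dtf/wa/goi 2): {"dtf":{"h":{"k":61,"y":9,"zeq":64},"oad":71,"q":32,"tmc":[32,81,49,99,33,92],"wa":{"br":26,"goi":2,"hkz":48,"kv":9,"uf":62}},"f":59,"jl":{"bd":{"dee":66,"r":70,"re":69,"seo":58,"xi":43},"gf":9,"t":{"cck":52,"jd":67,"n":77},"xz":19}}
After op 20 (replace /jl/bd 0): {"dtf":{"h":{"k":61,"y":9,"zeq":64},"oad":71,"q":32,"tmc":[32,81,49,99,33,92],"wa":{"br":26,"goi":2,"hkz":48,"kv":9,"uf":62}},"f":59,"jl":{"bd":0,"gf":9,"t":{"cck":52,"jd":67,"n":77},"xz":19}}
After op 21 (add /dtf/tmc/3 57): {"dtf":{"h":{"k":61,"y":9,"zeq":64},"oad":71,"q":32,"tmc":[32,81,49,57,99,33,92],"wa":{"br":26,"goi":2,"hkz":48,"kv":9,"uf":62}},"f":59,"jl":{"bd":0,"gf":9,"t":{"cck":52,"jd":67,"n":77},"xz":19}}
After op 22 (add /dtf/wa/xdh 84): {"dtf":{"h":{"k":61,"y":9,"zeq":64},"oad":71,"q":32,"tmc":[32,81,49,57,99,33,92],"wa":{"br":26,"goi":2,"hkz":48,"kv":9,"uf":62,"xdh":84}},"f":59,"jl":{"bd":0,"gf":9,"t":{"cck":52,"jd":67,"n":77},"xz":19}}
After op 23 (replace /dtf/wa 51): {"dtf":{"h":{"k":61,"y":9,"zeq":64},"oad":71,"q":32,"tmc":[32,81,49,57,99,33,92],"wa":51},"f":59,"jl":{"bd":0,"gf":9,"t":{"cck":52,"jd":67,"n":77},"xz":19}}
After op 24 (remove /dtf/tmc/2): {"dtf":{"h":{"k":61,"y":9,"zeq":64},"oad":71,"q":32,"tmc":[32,81,57,99,33,92],"wa":51},"f":59,"jl":{"bd":0,"gf":9,"t":{"cck":52,"jd":67,"n":77},"xz":19}}
Value at /jl/gf: 9

Answer: 9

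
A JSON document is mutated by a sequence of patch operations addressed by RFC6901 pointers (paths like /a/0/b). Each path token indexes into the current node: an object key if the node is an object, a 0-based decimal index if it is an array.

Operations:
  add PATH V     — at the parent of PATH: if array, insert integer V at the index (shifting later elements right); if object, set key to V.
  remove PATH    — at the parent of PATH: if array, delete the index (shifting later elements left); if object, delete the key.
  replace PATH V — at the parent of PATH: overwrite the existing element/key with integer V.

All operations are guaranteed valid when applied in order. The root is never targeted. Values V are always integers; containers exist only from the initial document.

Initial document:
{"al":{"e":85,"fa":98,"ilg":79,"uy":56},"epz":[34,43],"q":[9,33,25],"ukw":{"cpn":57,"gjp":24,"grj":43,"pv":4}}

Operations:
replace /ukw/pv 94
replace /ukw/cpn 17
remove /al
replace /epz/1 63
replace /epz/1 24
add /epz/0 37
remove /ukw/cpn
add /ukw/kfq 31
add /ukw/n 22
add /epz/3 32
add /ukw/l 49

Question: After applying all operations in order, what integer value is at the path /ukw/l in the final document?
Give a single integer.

After op 1 (replace /ukw/pv 94): {"al":{"e":85,"fa":98,"ilg":79,"uy":56},"epz":[34,43],"q":[9,33,25],"ukw":{"cpn":57,"gjp":24,"grj":43,"pv":94}}
After op 2 (replace /ukw/cpn 17): {"al":{"e":85,"fa":98,"ilg":79,"uy":56},"epz":[34,43],"q":[9,33,25],"ukw":{"cpn":17,"gjp":24,"grj":43,"pv":94}}
After op 3 (remove /al): {"epz":[34,43],"q":[9,33,25],"ukw":{"cpn":17,"gjp":24,"grj":43,"pv":94}}
After op 4 (replace /epz/1 63): {"epz":[34,63],"q":[9,33,25],"ukw":{"cpn":17,"gjp":24,"grj":43,"pv":94}}
After op 5 (replace /epz/1 24): {"epz":[34,24],"q":[9,33,25],"ukw":{"cpn":17,"gjp":24,"grj":43,"pv":94}}
After op 6 (add /epz/0 37): {"epz":[37,34,24],"q":[9,33,25],"ukw":{"cpn":17,"gjp":24,"grj":43,"pv":94}}
After op 7 (remove /ukw/cpn): {"epz":[37,34,24],"q":[9,33,25],"ukw":{"gjp":24,"grj":43,"pv":94}}
After op 8 (add /ukw/kfq 31): {"epz":[37,34,24],"q":[9,33,25],"ukw":{"gjp":24,"grj":43,"kfq":31,"pv":94}}
After op 9 (add /ukw/n 22): {"epz":[37,34,24],"q":[9,33,25],"ukw":{"gjp":24,"grj":43,"kfq":31,"n":22,"pv":94}}
After op 10 (add /epz/3 32): {"epz":[37,34,24,32],"q":[9,33,25],"ukw":{"gjp":24,"grj":43,"kfq":31,"n":22,"pv":94}}
After op 11 (add /ukw/l 49): {"epz":[37,34,24,32],"q":[9,33,25],"ukw":{"gjp":24,"grj":43,"kfq":31,"l":49,"n":22,"pv":94}}
Value at /ukw/l: 49

Answer: 49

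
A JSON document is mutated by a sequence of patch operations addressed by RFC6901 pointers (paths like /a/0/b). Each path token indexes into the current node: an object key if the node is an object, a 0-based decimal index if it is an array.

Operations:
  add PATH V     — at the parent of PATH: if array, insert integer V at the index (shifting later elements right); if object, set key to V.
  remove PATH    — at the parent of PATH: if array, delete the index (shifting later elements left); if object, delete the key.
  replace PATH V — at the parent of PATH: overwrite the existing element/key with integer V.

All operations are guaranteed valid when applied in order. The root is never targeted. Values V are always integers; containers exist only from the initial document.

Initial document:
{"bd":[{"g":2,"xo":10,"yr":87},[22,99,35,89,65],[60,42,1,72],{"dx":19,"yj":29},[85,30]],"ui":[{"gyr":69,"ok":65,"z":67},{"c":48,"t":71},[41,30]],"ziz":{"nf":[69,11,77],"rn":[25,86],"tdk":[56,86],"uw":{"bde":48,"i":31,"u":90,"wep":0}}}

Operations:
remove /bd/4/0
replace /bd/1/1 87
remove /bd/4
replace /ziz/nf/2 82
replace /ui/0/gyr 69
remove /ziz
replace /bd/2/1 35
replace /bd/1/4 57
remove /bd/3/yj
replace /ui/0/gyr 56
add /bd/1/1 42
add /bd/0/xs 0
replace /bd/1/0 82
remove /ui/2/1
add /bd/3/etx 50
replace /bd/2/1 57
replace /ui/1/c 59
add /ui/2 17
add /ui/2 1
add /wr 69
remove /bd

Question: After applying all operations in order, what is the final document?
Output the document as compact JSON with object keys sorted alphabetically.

Answer: {"ui":[{"gyr":56,"ok":65,"z":67},{"c":59,"t":71},1,17,[41]],"wr":69}

Derivation:
After op 1 (remove /bd/4/0): {"bd":[{"g":2,"xo":10,"yr":87},[22,99,35,89,65],[60,42,1,72],{"dx":19,"yj":29},[30]],"ui":[{"gyr":69,"ok":65,"z":67},{"c":48,"t":71},[41,30]],"ziz":{"nf":[69,11,77],"rn":[25,86],"tdk":[56,86],"uw":{"bde":48,"i":31,"u":90,"wep":0}}}
After op 2 (replace /bd/1/1 87): {"bd":[{"g":2,"xo":10,"yr":87},[22,87,35,89,65],[60,42,1,72],{"dx":19,"yj":29},[30]],"ui":[{"gyr":69,"ok":65,"z":67},{"c":48,"t":71},[41,30]],"ziz":{"nf":[69,11,77],"rn":[25,86],"tdk":[56,86],"uw":{"bde":48,"i":31,"u":90,"wep":0}}}
After op 3 (remove /bd/4): {"bd":[{"g":2,"xo":10,"yr":87},[22,87,35,89,65],[60,42,1,72],{"dx":19,"yj":29}],"ui":[{"gyr":69,"ok":65,"z":67},{"c":48,"t":71},[41,30]],"ziz":{"nf":[69,11,77],"rn":[25,86],"tdk":[56,86],"uw":{"bde":48,"i":31,"u":90,"wep":0}}}
After op 4 (replace /ziz/nf/2 82): {"bd":[{"g":2,"xo":10,"yr":87},[22,87,35,89,65],[60,42,1,72],{"dx":19,"yj":29}],"ui":[{"gyr":69,"ok":65,"z":67},{"c":48,"t":71},[41,30]],"ziz":{"nf":[69,11,82],"rn":[25,86],"tdk":[56,86],"uw":{"bde":48,"i":31,"u":90,"wep":0}}}
After op 5 (replace /ui/0/gyr 69): {"bd":[{"g":2,"xo":10,"yr":87},[22,87,35,89,65],[60,42,1,72],{"dx":19,"yj":29}],"ui":[{"gyr":69,"ok":65,"z":67},{"c":48,"t":71},[41,30]],"ziz":{"nf":[69,11,82],"rn":[25,86],"tdk":[56,86],"uw":{"bde":48,"i":31,"u":90,"wep":0}}}
After op 6 (remove /ziz): {"bd":[{"g":2,"xo":10,"yr":87},[22,87,35,89,65],[60,42,1,72],{"dx":19,"yj":29}],"ui":[{"gyr":69,"ok":65,"z":67},{"c":48,"t":71},[41,30]]}
After op 7 (replace /bd/2/1 35): {"bd":[{"g":2,"xo":10,"yr":87},[22,87,35,89,65],[60,35,1,72],{"dx":19,"yj":29}],"ui":[{"gyr":69,"ok":65,"z":67},{"c":48,"t":71},[41,30]]}
After op 8 (replace /bd/1/4 57): {"bd":[{"g":2,"xo":10,"yr":87},[22,87,35,89,57],[60,35,1,72],{"dx":19,"yj":29}],"ui":[{"gyr":69,"ok":65,"z":67},{"c":48,"t":71},[41,30]]}
After op 9 (remove /bd/3/yj): {"bd":[{"g":2,"xo":10,"yr":87},[22,87,35,89,57],[60,35,1,72],{"dx":19}],"ui":[{"gyr":69,"ok":65,"z":67},{"c":48,"t":71},[41,30]]}
After op 10 (replace /ui/0/gyr 56): {"bd":[{"g":2,"xo":10,"yr":87},[22,87,35,89,57],[60,35,1,72],{"dx":19}],"ui":[{"gyr":56,"ok":65,"z":67},{"c":48,"t":71},[41,30]]}
After op 11 (add /bd/1/1 42): {"bd":[{"g":2,"xo":10,"yr":87},[22,42,87,35,89,57],[60,35,1,72],{"dx":19}],"ui":[{"gyr":56,"ok":65,"z":67},{"c":48,"t":71},[41,30]]}
After op 12 (add /bd/0/xs 0): {"bd":[{"g":2,"xo":10,"xs":0,"yr":87},[22,42,87,35,89,57],[60,35,1,72],{"dx":19}],"ui":[{"gyr":56,"ok":65,"z":67},{"c":48,"t":71},[41,30]]}
After op 13 (replace /bd/1/0 82): {"bd":[{"g":2,"xo":10,"xs":0,"yr":87},[82,42,87,35,89,57],[60,35,1,72],{"dx":19}],"ui":[{"gyr":56,"ok":65,"z":67},{"c":48,"t":71},[41,30]]}
After op 14 (remove /ui/2/1): {"bd":[{"g":2,"xo":10,"xs":0,"yr":87},[82,42,87,35,89,57],[60,35,1,72],{"dx":19}],"ui":[{"gyr":56,"ok":65,"z":67},{"c":48,"t":71},[41]]}
After op 15 (add /bd/3/etx 50): {"bd":[{"g":2,"xo":10,"xs":0,"yr":87},[82,42,87,35,89,57],[60,35,1,72],{"dx":19,"etx":50}],"ui":[{"gyr":56,"ok":65,"z":67},{"c":48,"t":71},[41]]}
After op 16 (replace /bd/2/1 57): {"bd":[{"g":2,"xo":10,"xs":0,"yr":87},[82,42,87,35,89,57],[60,57,1,72],{"dx":19,"etx":50}],"ui":[{"gyr":56,"ok":65,"z":67},{"c":48,"t":71},[41]]}
After op 17 (replace /ui/1/c 59): {"bd":[{"g":2,"xo":10,"xs":0,"yr":87},[82,42,87,35,89,57],[60,57,1,72],{"dx":19,"etx":50}],"ui":[{"gyr":56,"ok":65,"z":67},{"c":59,"t":71},[41]]}
After op 18 (add /ui/2 17): {"bd":[{"g":2,"xo":10,"xs":0,"yr":87},[82,42,87,35,89,57],[60,57,1,72],{"dx":19,"etx":50}],"ui":[{"gyr":56,"ok":65,"z":67},{"c":59,"t":71},17,[41]]}
After op 19 (add /ui/2 1): {"bd":[{"g":2,"xo":10,"xs":0,"yr":87},[82,42,87,35,89,57],[60,57,1,72],{"dx":19,"etx":50}],"ui":[{"gyr":56,"ok":65,"z":67},{"c":59,"t":71},1,17,[41]]}
After op 20 (add /wr 69): {"bd":[{"g":2,"xo":10,"xs":0,"yr":87},[82,42,87,35,89,57],[60,57,1,72],{"dx":19,"etx":50}],"ui":[{"gyr":56,"ok":65,"z":67},{"c":59,"t":71},1,17,[41]],"wr":69}
After op 21 (remove /bd): {"ui":[{"gyr":56,"ok":65,"z":67},{"c":59,"t":71},1,17,[41]],"wr":69}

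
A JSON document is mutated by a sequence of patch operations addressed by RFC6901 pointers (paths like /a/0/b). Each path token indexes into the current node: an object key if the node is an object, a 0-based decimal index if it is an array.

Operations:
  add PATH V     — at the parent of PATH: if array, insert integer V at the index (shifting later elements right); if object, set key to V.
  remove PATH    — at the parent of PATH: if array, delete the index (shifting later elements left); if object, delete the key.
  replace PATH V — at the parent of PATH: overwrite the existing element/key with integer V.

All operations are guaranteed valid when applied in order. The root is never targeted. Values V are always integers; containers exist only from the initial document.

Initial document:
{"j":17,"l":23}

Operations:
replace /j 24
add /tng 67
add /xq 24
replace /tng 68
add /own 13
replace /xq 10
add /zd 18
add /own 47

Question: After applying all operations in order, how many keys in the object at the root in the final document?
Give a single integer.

Answer: 6

Derivation:
After op 1 (replace /j 24): {"j":24,"l":23}
After op 2 (add /tng 67): {"j":24,"l":23,"tng":67}
After op 3 (add /xq 24): {"j":24,"l":23,"tng":67,"xq":24}
After op 4 (replace /tng 68): {"j":24,"l":23,"tng":68,"xq":24}
After op 5 (add /own 13): {"j":24,"l":23,"own":13,"tng":68,"xq":24}
After op 6 (replace /xq 10): {"j":24,"l":23,"own":13,"tng":68,"xq":10}
After op 7 (add /zd 18): {"j":24,"l":23,"own":13,"tng":68,"xq":10,"zd":18}
After op 8 (add /own 47): {"j":24,"l":23,"own":47,"tng":68,"xq":10,"zd":18}
Size at the root: 6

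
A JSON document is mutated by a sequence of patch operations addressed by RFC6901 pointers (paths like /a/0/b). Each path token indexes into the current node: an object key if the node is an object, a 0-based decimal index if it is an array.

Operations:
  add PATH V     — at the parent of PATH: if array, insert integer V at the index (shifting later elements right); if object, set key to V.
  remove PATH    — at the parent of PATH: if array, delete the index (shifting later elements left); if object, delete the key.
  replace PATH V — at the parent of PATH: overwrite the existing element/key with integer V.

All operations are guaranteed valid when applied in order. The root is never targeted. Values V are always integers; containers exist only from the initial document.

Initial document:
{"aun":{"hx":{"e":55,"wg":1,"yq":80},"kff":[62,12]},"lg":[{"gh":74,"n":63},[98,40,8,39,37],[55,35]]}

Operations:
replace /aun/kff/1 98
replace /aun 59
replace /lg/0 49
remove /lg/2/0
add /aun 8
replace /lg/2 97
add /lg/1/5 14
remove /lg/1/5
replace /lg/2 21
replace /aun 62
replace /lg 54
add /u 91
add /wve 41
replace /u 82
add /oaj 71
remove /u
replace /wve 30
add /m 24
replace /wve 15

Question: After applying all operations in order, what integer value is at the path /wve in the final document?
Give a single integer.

Answer: 15

Derivation:
After op 1 (replace /aun/kff/1 98): {"aun":{"hx":{"e":55,"wg":1,"yq":80},"kff":[62,98]},"lg":[{"gh":74,"n":63},[98,40,8,39,37],[55,35]]}
After op 2 (replace /aun 59): {"aun":59,"lg":[{"gh":74,"n":63},[98,40,8,39,37],[55,35]]}
After op 3 (replace /lg/0 49): {"aun":59,"lg":[49,[98,40,8,39,37],[55,35]]}
After op 4 (remove /lg/2/0): {"aun":59,"lg":[49,[98,40,8,39,37],[35]]}
After op 5 (add /aun 8): {"aun":8,"lg":[49,[98,40,8,39,37],[35]]}
After op 6 (replace /lg/2 97): {"aun":8,"lg":[49,[98,40,8,39,37],97]}
After op 7 (add /lg/1/5 14): {"aun":8,"lg":[49,[98,40,8,39,37,14],97]}
After op 8 (remove /lg/1/5): {"aun":8,"lg":[49,[98,40,8,39,37],97]}
After op 9 (replace /lg/2 21): {"aun":8,"lg":[49,[98,40,8,39,37],21]}
After op 10 (replace /aun 62): {"aun":62,"lg":[49,[98,40,8,39,37],21]}
After op 11 (replace /lg 54): {"aun":62,"lg":54}
After op 12 (add /u 91): {"aun":62,"lg":54,"u":91}
After op 13 (add /wve 41): {"aun":62,"lg":54,"u":91,"wve":41}
After op 14 (replace /u 82): {"aun":62,"lg":54,"u":82,"wve":41}
After op 15 (add /oaj 71): {"aun":62,"lg":54,"oaj":71,"u":82,"wve":41}
After op 16 (remove /u): {"aun":62,"lg":54,"oaj":71,"wve":41}
After op 17 (replace /wve 30): {"aun":62,"lg":54,"oaj":71,"wve":30}
After op 18 (add /m 24): {"aun":62,"lg":54,"m":24,"oaj":71,"wve":30}
After op 19 (replace /wve 15): {"aun":62,"lg":54,"m":24,"oaj":71,"wve":15}
Value at /wve: 15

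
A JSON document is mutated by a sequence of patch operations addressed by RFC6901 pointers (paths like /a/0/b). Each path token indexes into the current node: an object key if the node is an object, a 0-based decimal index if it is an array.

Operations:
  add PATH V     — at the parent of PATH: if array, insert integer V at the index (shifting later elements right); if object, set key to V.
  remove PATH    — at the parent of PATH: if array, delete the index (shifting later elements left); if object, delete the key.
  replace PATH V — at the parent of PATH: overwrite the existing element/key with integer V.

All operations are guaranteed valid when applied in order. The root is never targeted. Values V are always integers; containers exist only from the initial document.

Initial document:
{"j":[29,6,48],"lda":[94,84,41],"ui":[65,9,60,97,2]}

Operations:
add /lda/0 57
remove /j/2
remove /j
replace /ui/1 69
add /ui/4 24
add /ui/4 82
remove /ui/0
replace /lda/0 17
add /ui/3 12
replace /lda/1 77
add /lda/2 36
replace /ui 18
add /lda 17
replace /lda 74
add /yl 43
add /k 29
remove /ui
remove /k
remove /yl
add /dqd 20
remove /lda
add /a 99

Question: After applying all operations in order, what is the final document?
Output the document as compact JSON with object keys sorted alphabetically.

After op 1 (add /lda/0 57): {"j":[29,6,48],"lda":[57,94,84,41],"ui":[65,9,60,97,2]}
After op 2 (remove /j/2): {"j":[29,6],"lda":[57,94,84,41],"ui":[65,9,60,97,2]}
After op 3 (remove /j): {"lda":[57,94,84,41],"ui":[65,9,60,97,2]}
After op 4 (replace /ui/1 69): {"lda":[57,94,84,41],"ui":[65,69,60,97,2]}
After op 5 (add /ui/4 24): {"lda":[57,94,84,41],"ui":[65,69,60,97,24,2]}
After op 6 (add /ui/4 82): {"lda":[57,94,84,41],"ui":[65,69,60,97,82,24,2]}
After op 7 (remove /ui/0): {"lda":[57,94,84,41],"ui":[69,60,97,82,24,2]}
After op 8 (replace /lda/0 17): {"lda":[17,94,84,41],"ui":[69,60,97,82,24,2]}
After op 9 (add /ui/3 12): {"lda":[17,94,84,41],"ui":[69,60,97,12,82,24,2]}
After op 10 (replace /lda/1 77): {"lda":[17,77,84,41],"ui":[69,60,97,12,82,24,2]}
After op 11 (add /lda/2 36): {"lda":[17,77,36,84,41],"ui":[69,60,97,12,82,24,2]}
After op 12 (replace /ui 18): {"lda":[17,77,36,84,41],"ui":18}
After op 13 (add /lda 17): {"lda":17,"ui":18}
After op 14 (replace /lda 74): {"lda":74,"ui":18}
After op 15 (add /yl 43): {"lda":74,"ui":18,"yl":43}
After op 16 (add /k 29): {"k":29,"lda":74,"ui":18,"yl":43}
After op 17 (remove /ui): {"k":29,"lda":74,"yl":43}
After op 18 (remove /k): {"lda":74,"yl":43}
After op 19 (remove /yl): {"lda":74}
After op 20 (add /dqd 20): {"dqd":20,"lda":74}
After op 21 (remove /lda): {"dqd":20}
After op 22 (add /a 99): {"a":99,"dqd":20}

Answer: {"a":99,"dqd":20}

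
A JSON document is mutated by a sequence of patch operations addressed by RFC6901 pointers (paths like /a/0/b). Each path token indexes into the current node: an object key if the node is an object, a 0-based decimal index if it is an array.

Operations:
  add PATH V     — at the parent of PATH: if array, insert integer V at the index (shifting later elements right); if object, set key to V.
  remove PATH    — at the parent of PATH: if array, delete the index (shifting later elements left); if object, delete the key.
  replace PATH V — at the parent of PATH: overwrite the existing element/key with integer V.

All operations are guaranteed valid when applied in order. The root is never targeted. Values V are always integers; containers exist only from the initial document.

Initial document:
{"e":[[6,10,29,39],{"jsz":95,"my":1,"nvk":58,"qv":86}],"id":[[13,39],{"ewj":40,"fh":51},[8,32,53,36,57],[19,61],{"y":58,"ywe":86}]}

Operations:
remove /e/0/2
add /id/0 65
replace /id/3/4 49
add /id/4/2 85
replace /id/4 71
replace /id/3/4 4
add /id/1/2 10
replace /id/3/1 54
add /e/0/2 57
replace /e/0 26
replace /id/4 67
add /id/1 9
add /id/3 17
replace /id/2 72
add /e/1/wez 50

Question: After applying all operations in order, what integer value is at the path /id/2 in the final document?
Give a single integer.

Answer: 72

Derivation:
After op 1 (remove /e/0/2): {"e":[[6,10,39],{"jsz":95,"my":1,"nvk":58,"qv":86}],"id":[[13,39],{"ewj":40,"fh":51},[8,32,53,36,57],[19,61],{"y":58,"ywe":86}]}
After op 2 (add /id/0 65): {"e":[[6,10,39],{"jsz":95,"my":1,"nvk":58,"qv":86}],"id":[65,[13,39],{"ewj":40,"fh":51},[8,32,53,36,57],[19,61],{"y":58,"ywe":86}]}
After op 3 (replace /id/3/4 49): {"e":[[6,10,39],{"jsz":95,"my":1,"nvk":58,"qv":86}],"id":[65,[13,39],{"ewj":40,"fh":51},[8,32,53,36,49],[19,61],{"y":58,"ywe":86}]}
After op 4 (add /id/4/2 85): {"e":[[6,10,39],{"jsz":95,"my":1,"nvk":58,"qv":86}],"id":[65,[13,39],{"ewj":40,"fh":51},[8,32,53,36,49],[19,61,85],{"y":58,"ywe":86}]}
After op 5 (replace /id/4 71): {"e":[[6,10,39],{"jsz":95,"my":1,"nvk":58,"qv":86}],"id":[65,[13,39],{"ewj":40,"fh":51},[8,32,53,36,49],71,{"y":58,"ywe":86}]}
After op 6 (replace /id/3/4 4): {"e":[[6,10,39],{"jsz":95,"my":1,"nvk":58,"qv":86}],"id":[65,[13,39],{"ewj":40,"fh":51},[8,32,53,36,4],71,{"y":58,"ywe":86}]}
After op 7 (add /id/1/2 10): {"e":[[6,10,39],{"jsz":95,"my":1,"nvk":58,"qv":86}],"id":[65,[13,39,10],{"ewj":40,"fh":51},[8,32,53,36,4],71,{"y":58,"ywe":86}]}
After op 8 (replace /id/3/1 54): {"e":[[6,10,39],{"jsz":95,"my":1,"nvk":58,"qv":86}],"id":[65,[13,39,10],{"ewj":40,"fh":51},[8,54,53,36,4],71,{"y":58,"ywe":86}]}
After op 9 (add /e/0/2 57): {"e":[[6,10,57,39],{"jsz":95,"my":1,"nvk":58,"qv":86}],"id":[65,[13,39,10],{"ewj":40,"fh":51},[8,54,53,36,4],71,{"y":58,"ywe":86}]}
After op 10 (replace /e/0 26): {"e":[26,{"jsz":95,"my":1,"nvk":58,"qv":86}],"id":[65,[13,39,10],{"ewj":40,"fh":51},[8,54,53,36,4],71,{"y":58,"ywe":86}]}
After op 11 (replace /id/4 67): {"e":[26,{"jsz":95,"my":1,"nvk":58,"qv":86}],"id":[65,[13,39,10],{"ewj":40,"fh":51},[8,54,53,36,4],67,{"y":58,"ywe":86}]}
After op 12 (add /id/1 9): {"e":[26,{"jsz":95,"my":1,"nvk":58,"qv":86}],"id":[65,9,[13,39,10],{"ewj":40,"fh":51},[8,54,53,36,4],67,{"y":58,"ywe":86}]}
After op 13 (add /id/3 17): {"e":[26,{"jsz":95,"my":1,"nvk":58,"qv":86}],"id":[65,9,[13,39,10],17,{"ewj":40,"fh":51},[8,54,53,36,4],67,{"y":58,"ywe":86}]}
After op 14 (replace /id/2 72): {"e":[26,{"jsz":95,"my":1,"nvk":58,"qv":86}],"id":[65,9,72,17,{"ewj":40,"fh":51},[8,54,53,36,4],67,{"y":58,"ywe":86}]}
After op 15 (add /e/1/wez 50): {"e":[26,{"jsz":95,"my":1,"nvk":58,"qv":86,"wez":50}],"id":[65,9,72,17,{"ewj":40,"fh":51},[8,54,53,36,4],67,{"y":58,"ywe":86}]}
Value at /id/2: 72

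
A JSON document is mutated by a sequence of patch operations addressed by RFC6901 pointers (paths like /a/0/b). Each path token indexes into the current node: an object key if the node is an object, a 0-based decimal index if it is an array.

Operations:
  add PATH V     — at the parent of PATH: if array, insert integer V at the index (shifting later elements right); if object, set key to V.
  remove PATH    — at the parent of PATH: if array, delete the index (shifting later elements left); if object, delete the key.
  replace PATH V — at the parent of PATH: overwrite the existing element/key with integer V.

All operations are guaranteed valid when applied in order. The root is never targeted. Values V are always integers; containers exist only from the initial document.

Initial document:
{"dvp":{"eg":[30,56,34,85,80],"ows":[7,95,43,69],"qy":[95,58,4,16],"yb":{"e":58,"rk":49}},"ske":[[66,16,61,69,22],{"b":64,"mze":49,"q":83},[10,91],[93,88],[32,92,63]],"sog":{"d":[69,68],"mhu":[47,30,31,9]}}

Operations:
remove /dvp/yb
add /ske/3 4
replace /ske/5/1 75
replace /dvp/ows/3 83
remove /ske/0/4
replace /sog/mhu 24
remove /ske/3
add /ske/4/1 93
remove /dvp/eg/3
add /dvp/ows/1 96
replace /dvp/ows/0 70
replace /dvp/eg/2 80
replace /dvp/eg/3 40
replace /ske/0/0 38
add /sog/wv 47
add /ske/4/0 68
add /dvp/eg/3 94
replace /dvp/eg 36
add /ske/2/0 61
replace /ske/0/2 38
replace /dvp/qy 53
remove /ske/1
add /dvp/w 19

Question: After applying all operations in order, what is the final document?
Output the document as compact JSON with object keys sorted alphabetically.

Answer: {"dvp":{"eg":36,"ows":[70,96,95,43,83],"qy":53,"w":19},"ske":[[38,16,38,69],[61,10,91],[93,88],[68,32,93,75,63]],"sog":{"d":[69,68],"mhu":24,"wv":47}}

Derivation:
After op 1 (remove /dvp/yb): {"dvp":{"eg":[30,56,34,85,80],"ows":[7,95,43,69],"qy":[95,58,4,16]},"ske":[[66,16,61,69,22],{"b":64,"mze":49,"q":83},[10,91],[93,88],[32,92,63]],"sog":{"d":[69,68],"mhu":[47,30,31,9]}}
After op 2 (add /ske/3 4): {"dvp":{"eg":[30,56,34,85,80],"ows":[7,95,43,69],"qy":[95,58,4,16]},"ske":[[66,16,61,69,22],{"b":64,"mze":49,"q":83},[10,91],4,[93,88],[32,92,63]],"sog":{"d":[69,68],"mhu":[47,30,31,9]}}
After op 3 (replace /ske/5/1 75): {"dvp":{"eg":[30,56,34,85,80],"ows":[7,95,43,69],"qy":[95,58,4,16]},"ske":[[66,16,61,69,22],{"b":64,"mze":49,"q":83},[10,91],4,[93,88],[32,75,63]],"sog":{"d":[69,68],"mhu":[47,30,31,9]}}
After op 4 (replace /dvp/ows/3 83): {"dvp":{"eg":[30,56,34,85,80],"ows":[7,95,43,83],"qy":[95,58,4,16]},"ske":[[66,16,61,69,22],{"b":64,"mze":49,"q":83},[10,91],4,[93,88],[32,75,63]],"sog":{"d":[69,68],"mhu":[47,30,31,9]}}
After op 5 (remove /ske/0/4): {"dvp":{"eg":[30,56,34,85,80],"ows":[7,95,43,83],"qy":[95,58,4,16]},"ske":[[66,16,61,69],{"b":64,"mze":49,"q":83},[10,91],4,[93,88],[32,75,63]],"sog":{"d":[69,68],"mhu":[47,30,31,9]}}
After op 6 (replace /sog/mhu 24): {"dvp":{"eg":[30,56,34,85,80],"ows":[7,95,43,83],"qy":[95,58,4,16]},"ske":[[66,16,61,69],{"b":64,"mze":49,"q":83},[10,91],4,[93,88],[32,75,63]],"sog":{"d":[69,68],"mhu":24}}
After op 7 (remove /ske/3): {"dvp":{"eg":[30,56,34,85,80],"ows":[7,95,43,83],"qy":[95,58,4,16]},"ske":[[66,16,61,69],{"b":64,"mze":49,"q":83},[10,91],[93,88],[32,75,63]],"sog":{"d":[69,68],"mhu":24}}
After op 8 (add /ske/4/1 93): {"dvp":{"eg":[30,56,34,85,80],"ows":[7,95,43,83],"qy":[95,58,4,16]},"ske":[[66,16,61,69],{"b":64,"mze":49,"q":83},[10,91],[93,88],[32,93,75,63]],"sog":{"d":[69,68],"mhu":24}}
After op 9 (remove /dvp/eg/3): {"dvp":{"eg":[30,56,34,80],"ows":[7,95,43,83],"qy":[95,58,4,16]},"ske":[[66,16,61,69],{"b":64,"mze":49,"q":83},[10,91],[93,88],[32,93,75,63]],"sog":{"d":[69,68],"mhu":24}}
After op 10 (add /dvp/ows/1 96): {"dvp":{"eg":[30,56,34,80],"ows":[7,96,95,43,83],"qy":[95,58,4,16]},"ske":[[66,16,61,69],{"b":64,"mze":49,"q":83},[10,91],[93,88],[32,93,75,63]],"sog":{"d":[69,68],"mhu":24}}
After op 11 (replace /dvp/ows/0 70): {"dvp":{"eg":[30,56,34,80],"ows":[70,96,95,43,83],"qy":[95,58,4,16]},"ske":[[66,16,61,69],{"b":64,"mze":49,"q":83},[10,91],[93,88],[32,93,75,63]],"sog":{"d":[69,68],"mhu":24}}
After op 12 (replace /dvp/eg/2 80): {"dvp":{"eg":[30,56,80,80],"ows":[70,96,95,43,83],"qy":[95,58,4,16]},"ske":[[66,16,61,69],{"b":64,"mze":49,"q":83},[10,91],[93,88],[32,93,75,63]],"sog":{"d":[69,68],"mhu":24}}
After op 13 (replace /dvp/eg/3 40): {"dvp":{"eg":[30,56,80,40],"ows":[70,96,95,43,83],"qy":[95,58,4,16]},"ske":[[66,16,61,69],{"b":64,"mze":49,"q":83},[10,91],[93,88],[32,93,75,63]],"sog":{"d":[69,68],"mhu":24}}
After op 14 (replace /ske/0/0 38): {"dvp":{"eg":[30,56,80,40],"ows":[70,96,95,43,83],"qy":[95,58,4,16]},"ske":[[38,16,61,69],{"b":64,"mze":49,"q":83},[10,91],[93,88],[32,93,75,63]],"sog":{"d":[69,68],"mhu":24}}
After op 15 (add /sog/wv 47): {"dvp":{"eg":[30,56,80,40],"ows":[70,96,95,43,83],"qy":[95,58,4,16]},"ske":[[38,16,61,69],{"b":64,"mze":49,"q":83},[10,91],[93,88],[32,93,75,63]],"sog":{"d":[69,68],"mhu":24,"wv":47}}
After op 16 (add /ske/4/0 68): {"dvp":{"eg":[30,56,80,40],"ows":[70,96,95,43,83],"qy":[95,58,4,16]},"ske":[[38,16,61,69],{"b":64,"mze":49,"q":83},[10,91],[93,88],[68,32,93,75,63]],"sog":{"d":[69,68],"mhu":24,"wv":47}}
After op 17 (add /dvp/eg/3 94): {"dvp":{"eg":[30,56,80,94,40],"ows":[70,96,95,43,83],"qy":[95,58,4,16]},"ske":[[38,16,61,69],{"b":64,"mze":49,"q":83},[10,91],[93,88],[68,32,93,75,63]],"sog":{"d":[69,68],"mhu":24,"wv":47}}
After op 18 (replace /dvp/eg 36): {"dvp":{"eg":36,"ows":[70,96,95,43,83],"qy":[95,58,4,16]},"ske":[[38,16,61,69],{"b":64,"mze":49,"q":83},[10,91],[93,88],[68,32,93,75,63]],"sog":{"d":[69,68],"mhu":24,"wv":47}}
After op 19 (add /ske/2/0 61): {"dvp":{"eg":36,"ows":[70,96,95,43,83],"qy":[95,58,4,16]},"ske":[[38,16,61,69],{"b":64,"mze":49,"q":83},[61,10,91],[93,88],[68,32,93,75,63]],"sog":{"d":[69,68],"mhu":24,"wv":47}}
After op 20 (replace /ske/0/2 38): {"dvp":{"eg":36,"ows":[70,96,95,43,83],"qy":[95,58,4,16]},"ske":[[38,16,38,69],{"b":64,"mze":49,"q":83},[61,10,91],[93,88],[68,32,93,75,63]],"sog":{"d":[69,68],"mhu":24,"wv":47}}
After op 21 (replace /dvp/qy 53): {"dvp":{"eg":36,"ows":[70,96,95,43,83],"qy":53},"ske":[[38,16,38,69],{"b":64,"mze":49,"q":83},[61,10,91],[93,88],[68,32,93,75,63]],"sog":{"d":[69,68],"mhu":24,"wv":47}}
After op 22 (remove /ske/1): {"dvp":{"eg":36,"ows":[70,96,95,43,83],"qy":53},"ske":[[38,16,38,69],[61,10,91],[93,88],[68,32,93,75,63]],"sog":{"d":[69,68],"mhu":24,"wv":47}}
After op 23 (add /dvp/w 19): {"dvp":{"eg":36,"ows":[70,96,95,43,83],"qy":53,"w":19},"ske":[[38,16,38,69],[61,10,91],[93,88],[68,32,93,75,63]],"sog":{"d":[69,68],"mhu":24,"wv":47}}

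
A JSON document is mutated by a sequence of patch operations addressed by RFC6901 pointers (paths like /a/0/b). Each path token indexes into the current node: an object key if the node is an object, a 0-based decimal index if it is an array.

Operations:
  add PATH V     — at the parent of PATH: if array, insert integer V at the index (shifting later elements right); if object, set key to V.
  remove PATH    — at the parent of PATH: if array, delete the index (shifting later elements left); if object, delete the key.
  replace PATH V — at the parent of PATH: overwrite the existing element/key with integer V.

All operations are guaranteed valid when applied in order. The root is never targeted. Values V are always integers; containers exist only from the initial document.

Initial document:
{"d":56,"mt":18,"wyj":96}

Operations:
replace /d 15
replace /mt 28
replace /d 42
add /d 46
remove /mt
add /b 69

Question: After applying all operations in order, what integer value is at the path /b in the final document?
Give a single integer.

Answer: 69

Derivation:
After op 1 (replace /d 15): {"d":15,"mt":18,"wyj":96}
After op 2 (replace /mt 28): {"d":15,"mt":28,"wyj":96}
After op 3 (replace /d 42): {"d":42,"mt":28,"wyj":96}
After op 4 (add /d 46): {"d":46,"mt":28,"wyj":96}
After op 5 (remove /mt): {"d":46,"wyj":96}
After op 6 (add /b 69): {"b":69,"d":46,"wyj":96}
Value at /b: 69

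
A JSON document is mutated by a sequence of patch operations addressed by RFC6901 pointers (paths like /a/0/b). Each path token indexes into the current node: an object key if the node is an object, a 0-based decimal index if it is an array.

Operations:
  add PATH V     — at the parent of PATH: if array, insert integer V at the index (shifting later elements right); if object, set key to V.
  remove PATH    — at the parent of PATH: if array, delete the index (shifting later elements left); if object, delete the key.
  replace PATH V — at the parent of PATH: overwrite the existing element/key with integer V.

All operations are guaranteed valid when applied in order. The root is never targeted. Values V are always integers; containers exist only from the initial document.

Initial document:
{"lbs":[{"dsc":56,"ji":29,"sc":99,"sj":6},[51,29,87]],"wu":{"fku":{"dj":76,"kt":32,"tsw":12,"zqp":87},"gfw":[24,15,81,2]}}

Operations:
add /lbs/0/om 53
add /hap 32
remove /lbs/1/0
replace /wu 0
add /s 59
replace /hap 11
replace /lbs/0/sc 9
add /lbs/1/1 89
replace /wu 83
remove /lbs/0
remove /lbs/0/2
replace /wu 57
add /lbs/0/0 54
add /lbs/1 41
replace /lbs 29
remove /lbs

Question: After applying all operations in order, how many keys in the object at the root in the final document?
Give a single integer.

After op 1 (add /lbs/0/om 53): {"lbs":[{"dsc":56,"ji":29,"om":53,"sc":99,"sj":6},[51,29,87]],"wu":{"fku":{"dj":76,"kt":32,"tsw":12,"zqp":87},"gfw":[24,15,81,2]}}
After op 2 (add /hap 32): {"hap":32,"lbs":[{"dsc":56,"ji":29,"om":53,"sc":99,"sj":6},[51,29,87]],"wu":{"fku":{"dj":76,"kt":32,"tsw":12,"zqp":87},"gfw":[24,15,81,2]}}
After op 3 (remove /lbs/1/0): {"hap":32,"lbs":[{"dsc":56,"ji":29,"om":53,"sc":99,"sj":6},[29,87]],"wu":{"fku":{"dj":76,"kt":32,"tsw":12,"zqp":87},"gfw":[24,15,81,2]}}
After op 4 (replace /wu 0): {"hap":32,"lbs":[{"dsc":56,"ji":29,"om":53,"sc":99,"sj":6},[29,87]],"wu":0}
After op 5 (add /s 59): {"hap":32,"lbs":[{"dsc":56,"ji":29,"om":53,"sc":99,"sj":6},[29,87]],"s":59,"wu":0}
After op 6 (replace /hap 11): {"hap":11,"lbs":[{"dsc":56,"ji":29,"om":53,"sc":99,"sj":6},[29,87]],"s":59,"wu":0}
After op 7 (replace /lbs/0/sc 9): {"hap":11,"lbs":[{"dsc":56,"ji":29,"om":53,"sc":9,"sj":6},[29,87]],"s":59,"wu":0}
After op 8 (add /lbs/1/1 89): {"hap":11,"lbs":[{"dsc":56,"ji":29,"om":53,"sc":9,"sj":6},[29,89,87]],"s":59,"wu":0}
After op 9 (replace /wu 83): {"hap":11,"lbs":[{"dsc":56,"ji":29,"om":53,"sc":9,"sj":6},[29,89,87]],"s":59,"wu":83}
After op 10 (remove /lbs/0): {"hap":11,"lbs":[[29,89,87]],"s":59,"wu":83}
After op 11 (remove /lbs/0/2): {"hap":11,"lbs":[[29,89]],"s":59,"wu":83}
After op 12 (replace /wu 57): {"hap":11,"lbs":[[29,89]],"s":59,"wu":57}
After op 13 (add /lbs/0/0 54): {"hap":11,"lbs":[[54,29,89]],"s":59,"wu":57}
After op 14 (add /lbs/1 41): {"hap":11,"lbs":[[54,29,89],41],"s":59,"wu":57}
After op 15 (replace /lbs 29): {"hap":11,"lbs":29,"s":59,"wu":57}
After op 16 (remove /lbs): {"hap":11,"s":59,"wu":57}
Size at the root: 3

Answer: 3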